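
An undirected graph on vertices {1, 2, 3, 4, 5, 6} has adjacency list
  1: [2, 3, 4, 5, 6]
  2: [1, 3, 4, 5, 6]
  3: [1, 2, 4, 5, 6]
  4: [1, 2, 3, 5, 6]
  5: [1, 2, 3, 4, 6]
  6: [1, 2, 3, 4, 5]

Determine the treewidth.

5

A width-5 tree decomposition is:
Bags: B1 = {1, 2, 3, 4, 5, 6}
Tree: (single bag)
A single bag containing all 6 vertices is trivially a valid decomposition of width 5. On the other hand G contains the 6-clique {1, 2, 3, 4, 5, 6}. A clique must lie in a single bag of any decomposition, so no decomposition can have width below 5. Combining the bounds, tw(G) = 5.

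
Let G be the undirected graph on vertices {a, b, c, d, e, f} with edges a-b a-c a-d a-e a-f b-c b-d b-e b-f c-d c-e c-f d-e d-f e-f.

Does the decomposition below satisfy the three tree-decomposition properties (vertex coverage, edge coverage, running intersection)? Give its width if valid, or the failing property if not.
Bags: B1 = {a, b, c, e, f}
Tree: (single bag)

No — vertex d appears in no bag.

A tree decomposition must satisfy three properties: every vertex lies in some bag; for every edge, both endpoints lie together in some bag; and for every vertex, the bags containing it form a connected subtree. Here vertex d appears in no bag, so the decomposition is invalid.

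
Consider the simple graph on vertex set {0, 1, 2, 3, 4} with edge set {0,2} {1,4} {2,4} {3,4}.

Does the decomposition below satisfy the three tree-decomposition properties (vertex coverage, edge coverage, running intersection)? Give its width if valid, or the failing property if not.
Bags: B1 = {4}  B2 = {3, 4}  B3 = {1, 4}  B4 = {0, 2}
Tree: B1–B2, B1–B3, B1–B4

No — edge (2,4) lies in no bag.

A tree decomposition must satisfy three properties: every vertex lies in some bag; for every edge, both endpoints lie together in some bag; and for every vertex, the bags containing it form a connected subtree. Here edge (2,4) lies in no bag, so the decomposition is invalid.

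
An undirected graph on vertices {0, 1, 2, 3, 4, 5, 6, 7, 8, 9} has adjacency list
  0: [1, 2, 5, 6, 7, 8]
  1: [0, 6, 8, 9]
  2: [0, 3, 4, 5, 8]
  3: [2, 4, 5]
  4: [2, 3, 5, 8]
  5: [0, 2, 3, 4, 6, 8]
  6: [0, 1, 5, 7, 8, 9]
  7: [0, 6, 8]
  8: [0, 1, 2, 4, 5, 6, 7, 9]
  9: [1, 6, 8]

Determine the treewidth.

3

A width-3 tree decomposition is:
Bags: B1 = {2, 4, 5, 8}  B2 = {0, 2, 5, 8}  B3 = {0, 5, 6, 8}  B4 = {0, 6, 7, 8}  B5 = {0, 1, 6, 8}  B6 = {1, 6, 8, 9}  B7 = {2, 3, 4, 5}
Tree: B1–B2, B2–B3, B3–B4, B3–B5, B5–B6, B1–B7
Every bag has size at most 4, so the width is 4 − 1 = 3 and tw(G) ≤ 3. On the other hand G contains the 4-clique {0, 2, 5, 8}. A clique must lie in a single bag of any decomposition, so no decomposition can have width below 3. Combining the bounds, tw(G) = 3.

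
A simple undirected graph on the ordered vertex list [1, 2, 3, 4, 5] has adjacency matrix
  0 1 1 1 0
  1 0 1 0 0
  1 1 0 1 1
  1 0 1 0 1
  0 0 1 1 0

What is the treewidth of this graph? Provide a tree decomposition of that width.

Every bag has size at most 3, so the width is 3 − 1 = 2 and tw(G) ≤ 2. For the lower bound, the 3 vertices {1, 2, 3} are pairwise adjacent, and any tree decomposition puts a clique entirely inside one bag — forcing width ≥ 2. The upper and lower bounds meet at 2, so that is the treewidth.

Treewidth 2.
One such decomposition:
Bags: B1 = {1, 3, 4}  B2 = {3, 4, 5}  B3 = {1, 2, 3}
Tree: B1–B2, B1–B3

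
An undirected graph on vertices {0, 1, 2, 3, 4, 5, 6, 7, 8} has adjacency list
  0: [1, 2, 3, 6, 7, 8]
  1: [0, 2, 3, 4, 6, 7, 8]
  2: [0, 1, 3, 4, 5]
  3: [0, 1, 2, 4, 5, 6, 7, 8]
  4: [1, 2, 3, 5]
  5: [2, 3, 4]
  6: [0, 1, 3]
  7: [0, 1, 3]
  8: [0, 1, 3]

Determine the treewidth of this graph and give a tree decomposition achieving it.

Every bag has size at most 4, so the width is 4 − 1 = 3 and tw(G) ≤ 3. On the other hand G contains the 4-clique {0, 1, 3, 8}. A clique must lie in a single bag of any decomposition, so no decomposition can have width below 3. Combining the bounds, tw(G) = 3.

Treewidth 3.
One optimal decomposition is:
Bags: B1 = {2, 3, 4, 5}  B2 = {1, 2, 3, 4}  B3 = {0, 1, 2, 3}  B4 = {0, 1, 3, 6}  B5 = {0, 1, 3, 8}  B6 = {0, 1, 3, 7}
Tree: B1–B2, B2–B3, B3–B4, B4–B5, B5–B6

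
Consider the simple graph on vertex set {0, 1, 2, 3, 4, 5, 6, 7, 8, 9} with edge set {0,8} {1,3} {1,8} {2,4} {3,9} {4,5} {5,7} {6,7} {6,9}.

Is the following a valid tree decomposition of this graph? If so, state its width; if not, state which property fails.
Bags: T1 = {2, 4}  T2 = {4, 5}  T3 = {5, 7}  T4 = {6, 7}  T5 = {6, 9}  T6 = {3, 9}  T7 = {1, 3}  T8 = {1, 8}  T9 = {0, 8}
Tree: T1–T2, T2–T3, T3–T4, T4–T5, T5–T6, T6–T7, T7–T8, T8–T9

Every vertex of G appears in some bag (union = {0, 1, 2, 3, 4, 5, 6, 7, 8, 9}); every edge is covered by a bag; and for each vertex v the set of bags containing v is connected in the bag tree. The decomposition is therefore valid. The largest bag has 2 vertices, so the width is 1.

Yes; width 1.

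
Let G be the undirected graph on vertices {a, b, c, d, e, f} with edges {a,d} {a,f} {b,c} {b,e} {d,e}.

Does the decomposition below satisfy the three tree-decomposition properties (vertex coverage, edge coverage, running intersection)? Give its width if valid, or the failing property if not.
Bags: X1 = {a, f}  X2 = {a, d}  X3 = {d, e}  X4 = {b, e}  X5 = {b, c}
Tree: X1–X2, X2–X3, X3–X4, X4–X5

Yes; width 1.

Vertex coverage: the bags together contain {a, b, c, d, e, f}, the full vertex set. Edge coverage: each edge of G has both endpoints in at least one bag. Running intersection: for every vertex, the bags containing it form a connected subtree. All three properties hold, so this is a valid tree decomposition of width max|bag| − 1 = 1, and hence tw(G) ≤ 1.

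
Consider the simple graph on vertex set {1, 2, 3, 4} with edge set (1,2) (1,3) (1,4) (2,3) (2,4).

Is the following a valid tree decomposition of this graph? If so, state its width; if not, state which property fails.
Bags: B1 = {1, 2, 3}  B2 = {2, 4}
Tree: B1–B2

A tree decomposition must satisfy three properties: every vertex lies in some bag; for every edge, both endpoints lie together in some bag; and for every vertex, the bags containing it form a connected subtree. Here edge (1,4) lies in no bag, so the decomposition is invalid.

No — edge (1,4) lies in no bag.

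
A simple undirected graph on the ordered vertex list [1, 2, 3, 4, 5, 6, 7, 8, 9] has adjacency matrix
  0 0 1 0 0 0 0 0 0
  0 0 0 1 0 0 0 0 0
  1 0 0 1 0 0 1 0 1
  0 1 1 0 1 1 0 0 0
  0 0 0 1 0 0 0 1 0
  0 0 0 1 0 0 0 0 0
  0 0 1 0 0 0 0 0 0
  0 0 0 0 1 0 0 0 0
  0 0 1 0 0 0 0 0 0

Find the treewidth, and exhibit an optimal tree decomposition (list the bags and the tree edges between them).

The largest bag has 2 vertices, giving width 1; this decomposition certifies tw(G) ≤ 1. Any graph with an edge has treewidth ≥ 1, and G has the edge 7–3. Therefore the treewidth is 1.

Treewidth 1.
One optimal decomposition is:
Bags: B1 = {3, 7}  B2 = {3, 9}  B3 = {3, 4}  B4 = {1, 3}  B5 = {4, 5}  B6 = {2, 4}  B7 = {4, 6}  B8 = {5, 8}
Tree: B1–B2, B2–B3, B3–B4, B3–B5, B5–B6, B3–B7, B5–B8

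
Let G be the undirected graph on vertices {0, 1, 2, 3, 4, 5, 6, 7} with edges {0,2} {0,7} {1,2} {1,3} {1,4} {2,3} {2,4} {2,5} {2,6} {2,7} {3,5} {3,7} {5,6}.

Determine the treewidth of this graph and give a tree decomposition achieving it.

The largest bag has 3 vertices, giving width 2; this decomposition certifies tw(G) ≤ 2. On the other hand G contains the 3-clique {0, 2, 7}. A clique must lie in a single bag of any decomposition, so no decomposition can have width below 2. Therefore the treewidth is 2.

Treewidth 2.
Bags: B1 = {2, 3, 5}  B2 = {1, 2, 3}  B3 = {2, 3, 7}  B4 = {0, 2, 7}  B5 = {2, 5, 6}  B6 = {1, 2, 4}
Tree: B1–B2, B1–B3, B3–B4, B1–B5, B2–B6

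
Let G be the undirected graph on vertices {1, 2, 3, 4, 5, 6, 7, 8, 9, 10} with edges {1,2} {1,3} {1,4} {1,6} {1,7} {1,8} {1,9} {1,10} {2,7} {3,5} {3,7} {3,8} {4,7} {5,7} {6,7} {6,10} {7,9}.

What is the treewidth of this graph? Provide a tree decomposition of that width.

Every bag has size at most 3, so the width is 3 − 1 = 2 and tw(G) ≤ 2. Conversely, {1, 3, 8} is a clique of size 3, and the vertices of any clique must share a bag in every tree decomposition; so some bag has ≥ 3 vertices and tw(G) ≥ 2. Hence tw(G) = 2 exactly.

Treewidth 2.
Bags: B1 = {1, 4, 7}  B2 = {1, 3, 7}  B3 = {3, 5, 7}  B4 = {1, 3, 8}  B5 = {1, 6, 7}  B6 = {1, 6, 10}  B7 = {1, 7, 9}  B8 = {1, 2, 7}
Tree: B1–B2, B2–B3, B2–B4, B2–B5, B5–B6, B5–B7, B5–B8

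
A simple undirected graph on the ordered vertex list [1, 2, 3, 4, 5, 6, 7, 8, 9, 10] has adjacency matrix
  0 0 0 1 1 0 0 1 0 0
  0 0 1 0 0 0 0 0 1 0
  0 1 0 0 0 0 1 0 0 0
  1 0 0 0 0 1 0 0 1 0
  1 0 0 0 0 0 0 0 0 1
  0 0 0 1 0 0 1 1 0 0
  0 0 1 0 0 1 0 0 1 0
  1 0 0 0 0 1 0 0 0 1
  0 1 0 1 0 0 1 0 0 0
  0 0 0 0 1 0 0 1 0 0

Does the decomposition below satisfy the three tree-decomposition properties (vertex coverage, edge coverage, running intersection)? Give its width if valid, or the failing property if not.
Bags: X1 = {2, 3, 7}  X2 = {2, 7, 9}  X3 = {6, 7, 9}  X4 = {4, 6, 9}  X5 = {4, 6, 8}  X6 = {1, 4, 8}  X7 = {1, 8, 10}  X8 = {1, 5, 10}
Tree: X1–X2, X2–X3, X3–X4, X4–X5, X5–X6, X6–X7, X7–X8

Every vertex of G appears in some bag (union = {1, 2, 3, 4, 5, 6, 7, 8, 9, 10}); every edge is covered by a bag; and for each vertex v the set of bags containing v is connected in the bag tree. The decomposition is therefore valid. The largest bag has 3 vertices, so the width is 2.

Yes; width 2.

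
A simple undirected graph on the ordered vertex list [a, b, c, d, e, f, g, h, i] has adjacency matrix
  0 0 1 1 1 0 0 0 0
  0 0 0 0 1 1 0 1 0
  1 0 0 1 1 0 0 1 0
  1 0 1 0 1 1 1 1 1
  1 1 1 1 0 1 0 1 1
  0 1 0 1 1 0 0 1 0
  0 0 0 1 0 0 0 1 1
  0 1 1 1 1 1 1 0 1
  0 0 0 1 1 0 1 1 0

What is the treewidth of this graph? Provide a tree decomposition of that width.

Every bag has size at most 4, so the width is 4 − 1 = 3 and tw(G) ≤ 3. For the lower bound, the 4 vertices {d, g, h, i} are pairwise adjacent, and any tree decomposition puts a clique entirely inside one bag — forcing width ≥ 3. Therefore the treewidth is 3.

Treewidth 3.
One such decomposition:
Bags: B1 = {c, d, e, h}  B2 = {d, e, f, h}  B3 = {d, e, h, i}  B4 = {d, g, h, i}  B5 = {b, e, f, h}  B6 = {a, c, d, e}
Tree: B1–B2, B1–B3, B3–B4, B2–B5, B1–B6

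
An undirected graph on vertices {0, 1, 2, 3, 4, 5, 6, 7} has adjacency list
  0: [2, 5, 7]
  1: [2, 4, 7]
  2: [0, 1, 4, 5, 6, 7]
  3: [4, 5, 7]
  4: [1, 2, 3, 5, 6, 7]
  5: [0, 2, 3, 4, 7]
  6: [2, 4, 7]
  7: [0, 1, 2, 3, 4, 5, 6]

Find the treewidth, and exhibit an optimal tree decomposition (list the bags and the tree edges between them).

Treewidth 3.
One optimal decomposition is:
Bags: B1 = {2, 4, 5, 7}  B2 = {1, 2, 4, 7}  B3 = {0, 2, 5, 7}  B4 = {3, 4, 5, 7}  B5 = {2, 4, 6, 7}
Tree: B1–B2, B1–B3, B1–B4, B1–B5

Each bag holds 4 vertices, so the decomposition has width 3, which upper-bounds the treewidth. On the other hand G contains the 4-clique {0, 2, 5, 7}. A clique must lie in a single bag of any decomposition, so no decomposition can have width below 3. Combining the bounds, tw(G) = 3.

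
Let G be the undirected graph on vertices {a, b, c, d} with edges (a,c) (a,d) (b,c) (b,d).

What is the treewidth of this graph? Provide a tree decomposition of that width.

Treewidth 2.
One optimal decomposition is:
Bags: B1 = {a, b, c}  B2 = {a, b, d}
Tree: B1–B2

Every bag has size at most 3, so the width is 3 − 1 = 2 and tw(G) ≤ 2. Since a–c–b–d–a is a cycle in G, G is not acyclic. Forests are exactly the graphs of treewidth ≤ 1, so tw(G) ≥ 2. Therefore the treewidth is 2.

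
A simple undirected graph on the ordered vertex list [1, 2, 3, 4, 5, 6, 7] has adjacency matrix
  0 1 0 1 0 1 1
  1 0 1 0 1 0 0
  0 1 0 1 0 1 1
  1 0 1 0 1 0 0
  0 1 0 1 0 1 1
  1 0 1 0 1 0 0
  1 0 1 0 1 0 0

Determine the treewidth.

A width-3 tree decomposition is:
Bags: B1 = {1, 2, 3, 5}  B2 = {1, 3, 5, 7}  B3 = {1, 3, 4, 5}  B4 = {1, 3, 5, 6}
Tree: B1–B2, B2–B3, B3–B4
Each bag holds 4 vertices, so the decomposition has width 3, which upper-bounds the treewidth. For the lower bound: the 4 vertex sets {1,2}, {5,7}, {3}, {4} are disjoint, each induces a connected subgraph, and every pair is joined by at least one edge of G. Contracting each set to a single vertex therefore yields K_{4} as a minor, and since treewidth is minor-monotone, tw(G) ≥ tw(K_{4}) = 3. The upper and lower bounds meet at 3, so that is the treewidth.

3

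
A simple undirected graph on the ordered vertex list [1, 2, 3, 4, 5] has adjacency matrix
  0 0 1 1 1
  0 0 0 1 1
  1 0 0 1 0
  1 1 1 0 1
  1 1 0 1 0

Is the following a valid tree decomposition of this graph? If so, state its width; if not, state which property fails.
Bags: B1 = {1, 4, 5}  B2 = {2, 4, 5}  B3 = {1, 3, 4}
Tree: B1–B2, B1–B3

Yes; width 2.

Checking the three conditions: (i) the bags cover all of {1, 2, 3, 4, 5}; (ii) for each edge, some bag contains both endpoints; (iii) the bags containing any fixed vertex form a subtree. All hold, so the decomposition is valid with width 3 − 1 = 2.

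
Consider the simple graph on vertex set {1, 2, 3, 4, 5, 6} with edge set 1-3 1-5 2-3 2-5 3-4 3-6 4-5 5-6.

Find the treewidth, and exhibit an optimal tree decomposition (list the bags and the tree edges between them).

Treewidth 2.
One optimal decomposition is:
Bags: B1 = {3, 4, 5}  B2 = {2, 3, 5}  B3 = {3, 5, 6}  B4 = {1, 3, 5}
Tree: B1–B2, B2–B3, B3–B4

Each bag holds 3 vertices, so the decomposition has width 2, which upper-bounds the treewidth. For the lower bound, G contains the cycle 5–4–3–2–5, so G is not a forest; only forests have treewidth ≤ 1, hence tw(G) ≥ 2. Combining the bounds, tw(G) = 2.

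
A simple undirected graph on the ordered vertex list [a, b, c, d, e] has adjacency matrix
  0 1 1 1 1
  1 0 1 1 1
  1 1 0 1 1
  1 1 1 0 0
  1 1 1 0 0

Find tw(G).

A width-3 tree decomposition is:
Bags: B1 = {a, b, c, d}  B2 = {a, b, c, e}
Tree: B1–B2
The largest bag has 4 vertices, giving width 3; this decomposition certifies tw(G) ≤ 3. On the other hand G contains the 4-clique {a, b, c, d}. A clique must lie in a single bag of any decomposition, so no decomposition can have width below 3. Therefore the treewidth is 3.

3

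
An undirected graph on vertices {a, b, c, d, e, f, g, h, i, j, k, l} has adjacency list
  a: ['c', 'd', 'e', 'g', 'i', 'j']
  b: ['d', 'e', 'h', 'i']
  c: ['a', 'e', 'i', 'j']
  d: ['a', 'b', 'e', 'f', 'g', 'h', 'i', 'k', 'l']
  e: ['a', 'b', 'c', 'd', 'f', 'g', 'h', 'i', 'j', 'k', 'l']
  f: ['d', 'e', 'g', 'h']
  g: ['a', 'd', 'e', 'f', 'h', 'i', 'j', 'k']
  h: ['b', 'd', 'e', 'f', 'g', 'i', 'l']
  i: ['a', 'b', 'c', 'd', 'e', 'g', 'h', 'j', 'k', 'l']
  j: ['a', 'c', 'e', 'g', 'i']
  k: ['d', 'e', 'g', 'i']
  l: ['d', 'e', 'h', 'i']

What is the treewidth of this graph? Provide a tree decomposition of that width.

Each bag holds 5 vertices, so the decomposition has width 4, which upper-bounds the treewidth. On the other hand G contains the 5-clique {d, e, f, g, h}. A clique must lie in a single bag of any decomposition, so no decomposition can have width below 4. The upper and lower bounds meet at 4, so that is the treewidth.

Treewidth 4.
One optimal decomposition is:
Bags: B1 = {d, e, g, h, i}  B2 = {d, e, h, i, l}  B3 = {a, d, e, g, i}  B4 = {b, d, e, h, i}  B5 = {a, e, g, i, j}  B6 = {d, e, f, g, h}  B7 = {d, e, g, i, k}  B8 = {a, c, e, i, j}
Tree: B1–B2, B1–B3, B1–B4, B3–B5, B1–B6, B3–B7, B5–B8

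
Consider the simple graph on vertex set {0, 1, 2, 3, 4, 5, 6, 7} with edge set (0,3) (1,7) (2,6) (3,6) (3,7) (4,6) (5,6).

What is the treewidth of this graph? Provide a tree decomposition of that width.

Every bag has size at most 2, so the width is 2 − 1 = 1 and tw(G) ≤ 1. Since G has at least one edge (e.g. 6–4), it is not an edgeless graph, so tw(G) ≥ 1. Combining the bounds, tw(G) = 1.

Treewidth 1.
Bags: B1 = {4, 6}  B2 = {3, 6}  B3 = {3, 7}  B4 = {5, 6}  B5 = {0, 3}  B6 = {2, 6}  B7 = {1, 7}
Tree: B1–B2, B2–B3, B1–B4, B2–B5, B1–B6, B3–B7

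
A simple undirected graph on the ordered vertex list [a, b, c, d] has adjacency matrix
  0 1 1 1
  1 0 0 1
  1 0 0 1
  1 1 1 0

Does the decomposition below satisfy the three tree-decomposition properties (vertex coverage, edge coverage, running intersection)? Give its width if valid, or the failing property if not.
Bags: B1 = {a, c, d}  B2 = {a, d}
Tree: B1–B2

A tree decomposition must satisfy three properties: every vertex lies in some bag; for every edge, both endpoints lie together in some bag; and for every vertex, the bags containing it form a connected subtree. Here vertex b appears in no bag, so the decomposition is invalid.

No — vertex b appears in no bag.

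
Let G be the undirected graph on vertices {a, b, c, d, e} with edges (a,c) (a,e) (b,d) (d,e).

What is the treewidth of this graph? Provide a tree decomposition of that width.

The largest bag has 2 vertices, giving width 1; this decomposition certifies tw(G) ≤ 1. Any graph with an edge has treewidth ≥ 1, and G has the edge c–a. The upper and lower bounds meet at 1, so that is the treewidth.

Treewidth 1.
One optimal decomposition is:
Bags: B1 = {a, c}  B2 = {a, e}  B3 = {d, e}  B4 = {b, d}
Tree: B1–B2, B2–B3, B3–B4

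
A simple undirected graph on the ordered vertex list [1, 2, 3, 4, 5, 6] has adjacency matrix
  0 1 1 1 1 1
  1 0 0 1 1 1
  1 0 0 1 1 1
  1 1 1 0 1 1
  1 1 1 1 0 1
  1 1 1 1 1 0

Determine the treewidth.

A width-4 tree decomposition is:
Bags: B1 = {1, 3, 4, 5, 6}  B2 = {1, 2, 4, 5, 6}
Tree: B1–B2
Each bag holds 5 vertices, so the decomposition has width 4, which upper-bounds the treewidth. For the lower bound, the 5 vertices {1, 2, 4, 5, 6} are pairwise adjacent, and any tree decomposition puts a clique entirely inside one bag — forcing width ≥ 4. Hence tw(G) = 4 exactly.

4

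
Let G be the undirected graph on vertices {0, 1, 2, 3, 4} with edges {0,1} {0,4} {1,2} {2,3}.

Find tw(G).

1

A width-1 tree decomposition is:
Bags: B1 = {2, 3}  B2 = {1, 2}  B3 = {0, 1}  B4 = {0, 4}
Tree: B1–B2, B2–B3, B3–B4
Each bag holds 2 vertices, so the decomposition has width 1, which upper-bounds the treewidth. Any graph with an edge has treewidth ≥ 1, and G has the edge 3–2. Hence tw(G) = 1 exactly.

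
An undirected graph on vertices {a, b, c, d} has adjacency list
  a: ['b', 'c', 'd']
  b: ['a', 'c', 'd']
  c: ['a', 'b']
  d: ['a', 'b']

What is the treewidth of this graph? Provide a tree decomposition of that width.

Every bag has size at most 3, so the width is 3 − 1 = 2 and tw(G) ≤ 2. On the other hand G contains the 3-clique {a, b, d}. A clique must lie in a single bag of any decomposition, so no decomposition can have width below 2. Combining the bounds, tw(G) = 2.

Treewidth 2.
One such decomposition:
Bags: B1 = {a, b, c}  B2 = {a, b, d}
Tree: B1–B2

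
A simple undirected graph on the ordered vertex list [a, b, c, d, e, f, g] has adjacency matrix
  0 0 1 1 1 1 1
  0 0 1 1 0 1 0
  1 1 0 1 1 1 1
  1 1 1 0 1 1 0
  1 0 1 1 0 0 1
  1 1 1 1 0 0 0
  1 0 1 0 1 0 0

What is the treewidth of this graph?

A width-3 tree decomposition is:
Bags: B1 = {a, c, d, e}  B2 = {a, c, e, g}  B3 = {a, c, d, f}  B4 = {b, c, d, f}
Tree: B1–B2, B1–B3, B3–B4
Every bag has size at most 4, so the width is 4 − 1 = 3 and tw(G) ≤ 3. Conversely, {a, c, d, e} is a clique of size 4, and the vertices of any clique must share a bag in every tree decomposition; so some bag has ≥ 4 vertices and tw(G) ≥ 3. Therefore the treewidth is 3.

3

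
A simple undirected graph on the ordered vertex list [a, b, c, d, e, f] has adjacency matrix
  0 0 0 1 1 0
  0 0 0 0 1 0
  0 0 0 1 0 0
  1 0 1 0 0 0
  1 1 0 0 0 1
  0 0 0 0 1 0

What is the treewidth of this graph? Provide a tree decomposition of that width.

Each bag holds 2 vertices, so the decomposition has width 1, which upper-bounds the treewidth. G has an edge, so its treewidth is at least 1. Hence tw(G) = 1 exactly.

Treewidth 1.
One such decomposition:
Bags: B1 = {a, e}  B2 = {a, d}  B3 = {e, f}  B4 = {b, e}  B5 = {c, d}
Tree: B1–B2, B1–B3, B3–B4, B2–B5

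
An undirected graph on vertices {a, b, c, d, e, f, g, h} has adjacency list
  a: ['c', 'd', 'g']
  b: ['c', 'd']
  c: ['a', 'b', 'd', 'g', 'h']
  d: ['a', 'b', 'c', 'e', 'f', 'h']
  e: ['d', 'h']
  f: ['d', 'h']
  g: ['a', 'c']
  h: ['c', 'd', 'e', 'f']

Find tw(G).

A width-2 tree decomposition is:
Bags: B1 = {a, c, d}  B2 = {a, c, g}  B3 = {c, d, h}  B4 = {b, c, d}  B5 = {d, f, h}  B6 = {d, e, h}
Tree: B1–B2, B1–B3, B3–B4, B3–B5, B3–B6
The largest bag has 3 vertices, giving width 2; this decomposition certifies tw(G) ≤ 2. On the other hand G contains the 3-clique {d, e, h}. A clique must lie in a single bag of any decomposition, so no decomposition can have width below 2. The upper and lower bounds meet at 2, so that is the treewidth.

2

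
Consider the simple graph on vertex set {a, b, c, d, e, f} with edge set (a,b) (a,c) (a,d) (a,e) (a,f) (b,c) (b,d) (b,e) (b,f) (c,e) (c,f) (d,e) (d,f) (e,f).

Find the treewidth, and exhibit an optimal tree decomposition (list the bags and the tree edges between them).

Every bag has size at most 5, so the width is 5 − 1 = 4 and tw(G) ≤ 4. Conversely, {a, b, d, e, f} is a clique of size 5, and the vertices of any clique must share a bag in every tree decomposition; so some bag has ≥ 5 vertices and tw(G) ≥ 4. Therefore the treewidth is 4.

Treewidth 4.
One optimal decomposition is:
Bags: B1 = {a, b, c, e, f}  B2 = {a, b, d, e, f}
Tree: B1–B2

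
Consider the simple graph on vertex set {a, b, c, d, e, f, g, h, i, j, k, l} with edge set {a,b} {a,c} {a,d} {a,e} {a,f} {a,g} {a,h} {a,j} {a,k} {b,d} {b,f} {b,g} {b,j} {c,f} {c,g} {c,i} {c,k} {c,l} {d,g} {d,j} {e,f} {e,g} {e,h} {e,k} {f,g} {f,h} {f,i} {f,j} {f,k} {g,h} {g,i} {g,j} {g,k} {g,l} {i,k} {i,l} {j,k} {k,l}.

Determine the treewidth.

A width-4 tree decomposition is:
Bags: B1 = {a, f, g, j, k}  B2 = {a, c, f, g, k}  B3 = {c, f, g, i, k}  B4 = {a, e, f, g, k}  B5 = {a, e, f, g, h}  B6 = {c, g, i, k, l}  B7 = {a, b, f, g, j}  B8 = {a, b, d, g, j}
Tree: B1–B2, B2–B3, B1–B4, B4–B5, B3–B6, B1–B7, B7–B8
Every bag has size at most 5, so the width is 5 − 1 = 4 and tw(G) ≤ 4. On the other hand G contains the 5-clique {a, b, d, g, j}. A clique must lie in a single bag of any decomposition, so no decomposition can have width below 4. Hence tw(G) = 4 exactly.

4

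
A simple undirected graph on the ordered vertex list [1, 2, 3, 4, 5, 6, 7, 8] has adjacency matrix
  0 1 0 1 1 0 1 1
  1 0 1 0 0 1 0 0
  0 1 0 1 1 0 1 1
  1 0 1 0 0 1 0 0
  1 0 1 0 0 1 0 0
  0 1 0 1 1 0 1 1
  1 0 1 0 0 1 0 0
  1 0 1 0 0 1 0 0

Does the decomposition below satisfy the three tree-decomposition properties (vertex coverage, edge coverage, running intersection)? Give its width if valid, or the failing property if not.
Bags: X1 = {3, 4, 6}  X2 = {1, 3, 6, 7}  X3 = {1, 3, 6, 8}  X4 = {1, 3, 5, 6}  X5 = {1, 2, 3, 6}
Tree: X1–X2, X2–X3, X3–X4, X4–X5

A tree decomposition must satisfy three properties: every vertex lies in some bag; for every edge, both endpoints lie together in some bag; and for every vertex, the bags containing it form a connected subtree. Here edge (1,4) lies in no bag, so the decomposition is invalid.

No — edge (1,4) lies in no bag.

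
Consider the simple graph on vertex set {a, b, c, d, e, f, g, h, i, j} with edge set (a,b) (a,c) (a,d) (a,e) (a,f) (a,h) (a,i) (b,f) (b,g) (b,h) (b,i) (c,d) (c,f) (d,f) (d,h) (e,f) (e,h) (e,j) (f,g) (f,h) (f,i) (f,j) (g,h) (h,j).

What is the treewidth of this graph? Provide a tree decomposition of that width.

Treewidth 3.
One optimal decomposition is:
Bags: B1 = {a, d, f, h}  B2 = {a, b, f, h}  B3 = {a, c, d, f}  B4 = {a, b, f, i}  B5 = {b, f, g, h}  B6 = {a, e, f, h}  B7 = {e, f, h, j}
Tree: B1–B2, B1–B3, B2–B4, B2–B5, B1–B6, B6–B7

The largest bag has 4 vertices, giving width 3; this decomposition certifies tw(G) ≤ 3. For the lower bound, the 4 vertices {b, f, g, h} are pairwise adjacent, and any tree decomposition puts a clique entirely inside one bag — forcing width ≥ 3. Combining the bounds, tw(G) = 3.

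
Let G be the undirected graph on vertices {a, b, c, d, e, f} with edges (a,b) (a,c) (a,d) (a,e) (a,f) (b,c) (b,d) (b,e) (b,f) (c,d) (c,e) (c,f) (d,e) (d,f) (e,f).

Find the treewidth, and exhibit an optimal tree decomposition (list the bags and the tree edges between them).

A single bag containing all 6 vertices is trivially a valid decomposition of width 5. Conversely, {a, b, c, d, e, f} is a clique of size 6, and the vertices of any clique must share a bag in every tree decomposition; so some bag has ≥ 6 vertices and tw(G) ≥ 5. Therefore the treewidth is 5.

Treewidth 5.
One optimal decomposition is:
Bags: B1 = {a, b, c, d, e, f}
Tree: (single bag)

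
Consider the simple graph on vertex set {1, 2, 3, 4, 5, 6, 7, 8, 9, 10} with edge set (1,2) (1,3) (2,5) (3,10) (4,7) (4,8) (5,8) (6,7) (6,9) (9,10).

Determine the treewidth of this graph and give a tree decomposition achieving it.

The largest bag has 3 vertices, giving width 2; this decomposition certifies tw(G) ≤ 2. The edges 9–10–3–1–2–5–8–4–7–6–9 form a cycle, so G is not a tree and its treewidth is at least 2. The upper and lower bounds meet at 2, so that is the treewidth.

Treewidth 2.
One such decomposition:
Bags: B1 = {3, 9, 10}  B2 = {1, 3, 9}  B3 = {1, 2, 9}  B4 = {2, 5, 9}  B5 = {5, 8, 9}  B6 = {4, 8, 9}  B7 = {4, 7, 9}  B8 = {6, 7, 9}
Tree: B1–B2, B2–B3, B3–B4, B4–B5, B5–B6, B6–B7, B7–B8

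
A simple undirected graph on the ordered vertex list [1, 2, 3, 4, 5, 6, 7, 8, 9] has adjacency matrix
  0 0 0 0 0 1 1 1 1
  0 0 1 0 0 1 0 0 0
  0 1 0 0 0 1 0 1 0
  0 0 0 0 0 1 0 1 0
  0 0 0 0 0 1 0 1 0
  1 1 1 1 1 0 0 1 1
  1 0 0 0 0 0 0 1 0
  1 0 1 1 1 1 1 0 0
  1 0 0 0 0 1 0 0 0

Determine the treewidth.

2

A width-2 tree decomposition is:
Bags: B1 = {5, 6, 8}  B2 = {1, 6, 8}  B3 = {3, 6, 8}  B4 = {2, 3, 6}  B5 = {4, 6, 8}  B6 = {1, 6, 9}  B7 = {1, 7, 8}
Tree: B1–B2, B2–B3, B3–B4, B2–B5, B2–B6, B2–B7
Every bag has size at most 3, so the width is 3 − 1 = 2 and tw(G) ≤ 2. Conversely, {1, 6, 8} is a clique of size 3, and the vertices of any clique must share a bag in every tree decomposition; so some bag has ≥ 3 vertices and tw(G) ≥ 2. The upper and lower bounds meet at 2, so that is the treewidth.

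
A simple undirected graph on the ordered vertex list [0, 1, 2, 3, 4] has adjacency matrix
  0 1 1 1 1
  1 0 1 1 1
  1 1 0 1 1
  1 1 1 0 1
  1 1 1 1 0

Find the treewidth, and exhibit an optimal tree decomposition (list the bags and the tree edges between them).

With just one bag of size 5, the width is 5 − 1 = 4, so tw(G) ≤ 4. Conversely, {0, 1, 2, 3, 4} is a clique of size 5, and the vertices of any clique must share a bag in every tree decomposition; so some bag has ≥ 5 vertices and tw(G) ≥ 4. Therefore the treewidth is 4.

Treewidth 4.
One optimal decomposition is:
Bags: B1 = {0, 1, 2, 3, 4}
Tree: (single bag)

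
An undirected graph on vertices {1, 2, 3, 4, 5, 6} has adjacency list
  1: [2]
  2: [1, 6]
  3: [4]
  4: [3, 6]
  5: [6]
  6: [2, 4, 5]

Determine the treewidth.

A width-1 tree decomposition is:
Bags: B1 = {2, 6}  B2 = {4, 6}  B3 = {5, 6}  B4 = {1, 2}  B5 = {3, 4}
Tree: B1–B2, B2–B3, B1–B4, B2–B5
The largest bag has 2 vertices, giving width 1; this decomposition certifies tw(G) ≤ 1. G has an edge, so its treewidth is at least 1. Therefore the treewidth is 1.

1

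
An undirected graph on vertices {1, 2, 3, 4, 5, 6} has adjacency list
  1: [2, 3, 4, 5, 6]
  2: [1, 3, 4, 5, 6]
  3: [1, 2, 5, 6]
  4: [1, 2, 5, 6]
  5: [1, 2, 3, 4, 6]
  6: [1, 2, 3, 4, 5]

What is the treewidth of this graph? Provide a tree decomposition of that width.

Treewidth 4.
One such decomposition:
Bags: B1 = {1, 2, 4, 5, 6}  B2 = {1, 2, 3, 5, 6}
Tree: B1–B2

Each bag holds 5 vertices, so the decomposition has width 4, which upper-bounds the treewidth. On the other hand G contains the 5-clique {1, 2, 3, 5, 6}. A clique must lie in a single bag of any decomposition, so no decomposition can have width below 4. Therefore the treewidth is 4.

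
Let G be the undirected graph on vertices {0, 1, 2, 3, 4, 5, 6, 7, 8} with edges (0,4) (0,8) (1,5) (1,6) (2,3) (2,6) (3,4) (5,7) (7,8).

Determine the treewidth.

A width-2 tree decomposition is:
Bags: B1 = {1, 5, 7}  B2 = {1, 7, 8}  B3 = {0, 1, 8}  B4 = {0, 1, 4}  B5 = {1, 3, 4}  B6 = {1, 2, 3}  B7 = {1, 2, 6}
Tree: B1–B2, B2–B3, B3–B4, B4–B5, B5–B6, B6–B7
Every bag has size at most 3, so the width is 3 − 1 = 2 and tw(G) ≤ 2. Since 1–5–7–8–0–4–3–2–6–1 is a cycle in G, G is not acyclic. Forests are exactly the graphs of treewidth ≤ 1, so tw(G) ≥ 2. Therefore the treewidth is 2.

2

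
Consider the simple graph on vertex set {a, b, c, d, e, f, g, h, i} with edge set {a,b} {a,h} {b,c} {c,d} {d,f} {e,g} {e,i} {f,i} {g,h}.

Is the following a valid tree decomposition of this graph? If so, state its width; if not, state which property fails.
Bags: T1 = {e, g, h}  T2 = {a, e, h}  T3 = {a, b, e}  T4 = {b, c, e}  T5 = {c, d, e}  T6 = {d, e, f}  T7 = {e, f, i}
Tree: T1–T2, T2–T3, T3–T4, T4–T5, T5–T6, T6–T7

Yes; width 2.

Checking the three conditions: (i) the bags cover all of {a, b, c, d, e, f, g, h, i}; (ii) for each edge, some bag contains both endpoints; (iii) the bags containing any fixed vertex form a subtree. All hold, so the decomposition is valid with width 3 − 1 = 2.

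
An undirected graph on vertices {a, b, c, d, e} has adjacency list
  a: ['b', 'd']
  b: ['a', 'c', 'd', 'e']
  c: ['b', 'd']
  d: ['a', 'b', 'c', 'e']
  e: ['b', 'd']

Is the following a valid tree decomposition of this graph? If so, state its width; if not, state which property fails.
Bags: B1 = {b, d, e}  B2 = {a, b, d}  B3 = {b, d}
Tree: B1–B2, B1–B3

No — vertex c appears in no bag.

A tree decomposition must satisfy three properties: every vertex lies in some bag; for every edge, both endpoints lie together in some bag; and for every vertex, the bags containing it form a connected subtree. Here vertex c appears in no bag, so the decomposition is invalid.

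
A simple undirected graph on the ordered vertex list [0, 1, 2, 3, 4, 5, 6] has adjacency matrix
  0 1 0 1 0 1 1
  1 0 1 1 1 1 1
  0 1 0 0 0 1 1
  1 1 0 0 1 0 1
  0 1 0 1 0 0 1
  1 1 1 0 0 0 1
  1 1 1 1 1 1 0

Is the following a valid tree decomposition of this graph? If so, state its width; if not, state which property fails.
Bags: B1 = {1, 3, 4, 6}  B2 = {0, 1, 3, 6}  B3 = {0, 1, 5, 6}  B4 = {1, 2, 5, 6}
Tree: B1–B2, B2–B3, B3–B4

Yes; width 3.

Every vertex of G appears in some bag (union = {0, 1, 2, 3, 4, 5, 6}); every edge is covered by a bag; and for each vertex v the set of bags containing v is connected in the bag tree. The decomposition is therefore valid. The largest bag has 4 vertices, so the width is 3.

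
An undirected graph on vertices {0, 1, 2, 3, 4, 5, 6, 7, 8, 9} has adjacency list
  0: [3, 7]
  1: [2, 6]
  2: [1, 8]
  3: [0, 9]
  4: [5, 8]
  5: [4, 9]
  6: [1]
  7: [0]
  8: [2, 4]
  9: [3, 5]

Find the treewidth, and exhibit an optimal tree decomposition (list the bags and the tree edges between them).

Treewidth 1.
One optimal decomposition is:
Bags: B1 = {0, 7}  B2 = {0, 3}  B3 = {3, 9}  B4 = {5, 9}  B5 = {4, 5}  B6 = {4, 8}  B7 = {2, 8}  B8 = {1, 2}  B9 = {1, 6}
Tree: B1–B2, B2–B3, B3–B4, B4–B5, B5–B6, B6–B7, B7–B8, B8–B9

Every bag has size at most 2, so the width is 2 − 1 = 1 and tw(G) ≤ 1. Any graph with an edge has treewidth ≥ 1, and G has the edge 7–0. The upper and lower bounds meet at 1, so that is the treewidth.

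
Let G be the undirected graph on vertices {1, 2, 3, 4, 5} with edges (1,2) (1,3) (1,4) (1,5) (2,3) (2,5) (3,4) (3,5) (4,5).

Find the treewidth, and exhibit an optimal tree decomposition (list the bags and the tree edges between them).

Treewidth 3.
Bags: B1 = {1, 2, 3, 5}  B2 = {1, 3, 4, 5}
Tree: B1–B2

Each bag holds 4 vertices, so the decomposition has width 3, which upper-bounds the treewidth. For the lower bound, the 4 vertices {1, 2, 3, 5} are pairwise adjacent, and any tree decomposition puts a clique entirely inside one bag — forcing width ≥ 3. The upper and lower bounds meet at 3, so that is the treewidth.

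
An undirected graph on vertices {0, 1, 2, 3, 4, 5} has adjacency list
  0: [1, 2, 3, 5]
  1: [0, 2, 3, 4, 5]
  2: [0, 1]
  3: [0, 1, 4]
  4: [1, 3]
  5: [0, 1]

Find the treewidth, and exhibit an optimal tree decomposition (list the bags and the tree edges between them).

Treewidth 2.
One such decomposition:
Bags: B1 = {0, 1, 2}  B2 = {0, 1, 3}  B3 = {0, 1, 5}  B4 = {1, 3, 4}
Tree: B1–B2, B1–B3, B2–B4

Each bag holds 3 vertices, so the decomposition has width 2, which upper-bounds the treewidth. For the lower bound, the 3 vertices {0, 1, 2} are pairwise adjacent, and any tree decomposition puts a clique entirely inside one bag — forcing width ≥ 2. Therefore the treewidth is 2.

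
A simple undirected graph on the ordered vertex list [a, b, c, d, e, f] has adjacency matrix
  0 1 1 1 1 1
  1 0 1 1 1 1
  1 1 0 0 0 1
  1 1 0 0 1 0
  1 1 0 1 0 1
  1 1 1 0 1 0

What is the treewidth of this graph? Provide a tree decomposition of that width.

Every bag has size at most 4, so the width is 4 − 1 = 3 and tw(G) ≤ 3. Conversely, {a, b, d, e} is a clique of size 4, and the vertices of any clique must share a bag in every tree decomposition; so some bag has ≥ 4 vertices and tw(G) ≥ 3. Therefore the treewidth is 3.

Treewidth 3.
One such decomposition:
Bags: B1 = {a, b, e, f}  B2 = {a, b, c, f}  B3 = {a, b, d, e}
Tree: B1–B2, B1–B3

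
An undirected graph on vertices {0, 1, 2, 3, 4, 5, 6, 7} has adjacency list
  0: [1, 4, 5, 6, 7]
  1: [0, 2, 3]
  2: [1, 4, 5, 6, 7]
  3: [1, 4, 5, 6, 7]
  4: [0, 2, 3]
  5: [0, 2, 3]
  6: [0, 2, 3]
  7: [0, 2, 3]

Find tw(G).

3

A width-3 tree decomposition is:
Bags: B1 = {0, 2, 3, 4}  B2 = {0, 1, 2, 3}  B3 = {0, 2, 3, 5}  B4 = {0, 2, 3, 6}  B5 = {0, 2, 3, 7}
Tree: B1–B2, B2–B3, B3–B4, B4–B5
Every bag has size at most 4, so the width is 4 − 1 = 3 and tw(G) ≤ 3. For the lower bound: the 4 vertex sets {2,4}, {1,3}, {0}, {5} are disjoint, each induces a connected subgraph, and every pair is joined by at least one edge of G. Contracting each set to a single vertex therefore yields K_{4} as a minor, and since treewidth is minor-monotone, tw(G) ≥ tw(K_{4}) = 3. Hence tw(G) = 3 exactly.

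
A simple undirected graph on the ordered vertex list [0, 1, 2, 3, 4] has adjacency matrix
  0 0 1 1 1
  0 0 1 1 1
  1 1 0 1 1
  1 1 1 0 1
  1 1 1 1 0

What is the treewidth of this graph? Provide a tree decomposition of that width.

Treewidth 3.
Bags: B1 = {0, 2, 3, 4}  B2 = {1, 2, 3, 4}
Tree: B1–B2

The largest bag has 4 vertices, giving width 3; this decomposition certifies tw(G) ≤ 3. On the other hand G contains the 4-clique {0, 2, 3, 4}. A clique must lie in a single bag of any decomposition, so no decomposition can have width below 3. The upper and lower bounds meet at 3, so that is the treewidth.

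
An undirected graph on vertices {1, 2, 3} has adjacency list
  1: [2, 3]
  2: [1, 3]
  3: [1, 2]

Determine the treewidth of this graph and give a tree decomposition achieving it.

Treewidth 2.
One optimal decomposition is:
Bags: B1 = {1, 2, 3}
Tree: (single bag)

With just one bag of size 3, the width is 3 − 1 = 2, so tw(G) ≤ 2. For the lower bound, the 3 vertices {1, 2, 3} are pairwise adjacent, and any tree decomposition puts a clique entirely inside one bag — forcing width ≥ 2. Therefore the treewidth is 2.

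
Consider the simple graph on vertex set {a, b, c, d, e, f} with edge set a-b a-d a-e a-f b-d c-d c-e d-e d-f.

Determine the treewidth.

A width-2 tree decomposition is:
Bags: B1 = {a, d, e}  B2 = {c, d, e}  B3 = {a, d, f}  B4 = {a, b, d}
Tree: B1–B2, B1–B3, B1–B4
Every bag has size at most 3, so the width is 3 − 1 = 2 and tw(G) ≤ 2. For the lower bound, the 3 vertices {c, d, e} are pairwise adjacent, and any tree decomposition puts a clique entirely inside one bag — forcing width ≥ 2. Hence tw(G) = 2 exactly.

2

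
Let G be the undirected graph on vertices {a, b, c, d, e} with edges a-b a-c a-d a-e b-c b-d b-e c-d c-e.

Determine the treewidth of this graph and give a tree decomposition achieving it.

Each bag holds 4 vertices, so the decomposition has width 3, which upper-bounds the treewidth. On the other hand G contains the 4-clique {a, b, c, d}. A clique must lie in a single bag of any decomposition, so no decomposition can have width below 3. The upper and lower bounds meet at 3, so that is the treewidth.

Treewidth 3.
One optimal decomposition is:
Bags: B1 = {a, b, c, d}  B2 = {a, b, c, e}
Tree: B1–B2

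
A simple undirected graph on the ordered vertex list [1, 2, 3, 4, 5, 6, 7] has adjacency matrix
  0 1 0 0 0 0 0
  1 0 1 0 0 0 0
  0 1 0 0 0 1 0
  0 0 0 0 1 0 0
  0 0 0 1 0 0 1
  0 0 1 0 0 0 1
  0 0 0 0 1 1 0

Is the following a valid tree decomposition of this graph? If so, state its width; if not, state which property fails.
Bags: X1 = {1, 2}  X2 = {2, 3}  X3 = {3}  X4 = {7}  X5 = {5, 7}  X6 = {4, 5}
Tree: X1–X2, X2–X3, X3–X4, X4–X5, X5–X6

No — vertex 6 appears in no bag.

A tree decomposition must satisfy three properties: every vertex lies in some bag; for every edge, both endpoints lie together in some bag; and for every vertex, the bags containing it form a connected subtree. Here vertex 6 appears in no bag, so the decomposition is invalid.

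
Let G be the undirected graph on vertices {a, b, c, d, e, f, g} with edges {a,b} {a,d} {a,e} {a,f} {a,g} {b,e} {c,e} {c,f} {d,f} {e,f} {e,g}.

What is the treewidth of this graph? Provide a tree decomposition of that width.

Every bag has size at most 3, so the width is 3 − 1 = 2 and tw(G) ≤ 2. On the other hand G contains the 3-clique {c, e, f}. A clique must lie in a single bag of any decomposition, so no decomposition can have width below 2. Hence tw(G) = 2 exactly.

Treewidth 2.
Bags: B1 = {a, d, f}  B2 = {a, e, f}  B3 = {a, e, g}  B4 = {a, b, e}  B5 = {c, e, f}
Tree: B1–B2, B2–B3, B3–B4, B2–B5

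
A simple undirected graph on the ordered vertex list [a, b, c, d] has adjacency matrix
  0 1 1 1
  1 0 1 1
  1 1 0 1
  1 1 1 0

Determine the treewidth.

3

A width-3 tree decomposition is:
Bags: B1 = {a, b, c, d}
Tree: (single bag)
With just one bag of size 4, the width is 4 − 1 = 3, so tw(G) ≤ 3. Conversely, {a, b, c, d} is a clique of size 4, and the vertices of any clique must share a bag in every tree decomposition; so some bag has ≥ 4 vertices and tw(G) ≥ 3. Hence tw(G) = 3 exactly.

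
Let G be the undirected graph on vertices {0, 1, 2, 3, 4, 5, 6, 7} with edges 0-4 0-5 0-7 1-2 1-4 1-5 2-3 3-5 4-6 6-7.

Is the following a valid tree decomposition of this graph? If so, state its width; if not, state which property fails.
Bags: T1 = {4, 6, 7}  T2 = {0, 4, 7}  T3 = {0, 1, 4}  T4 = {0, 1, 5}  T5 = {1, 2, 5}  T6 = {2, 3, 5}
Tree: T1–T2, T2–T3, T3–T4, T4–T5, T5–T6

Every vertex of G appears in some bag (union = {0, 1, 2, 3, 4, 5, 6, 7}); every edge is covered by a bag; and for each vertex v the set of bags containing v is connected in the bag tree. The decomposition is therefore valid. The largest bag has 3 vertices, so the width is 2.

Yes; width 2.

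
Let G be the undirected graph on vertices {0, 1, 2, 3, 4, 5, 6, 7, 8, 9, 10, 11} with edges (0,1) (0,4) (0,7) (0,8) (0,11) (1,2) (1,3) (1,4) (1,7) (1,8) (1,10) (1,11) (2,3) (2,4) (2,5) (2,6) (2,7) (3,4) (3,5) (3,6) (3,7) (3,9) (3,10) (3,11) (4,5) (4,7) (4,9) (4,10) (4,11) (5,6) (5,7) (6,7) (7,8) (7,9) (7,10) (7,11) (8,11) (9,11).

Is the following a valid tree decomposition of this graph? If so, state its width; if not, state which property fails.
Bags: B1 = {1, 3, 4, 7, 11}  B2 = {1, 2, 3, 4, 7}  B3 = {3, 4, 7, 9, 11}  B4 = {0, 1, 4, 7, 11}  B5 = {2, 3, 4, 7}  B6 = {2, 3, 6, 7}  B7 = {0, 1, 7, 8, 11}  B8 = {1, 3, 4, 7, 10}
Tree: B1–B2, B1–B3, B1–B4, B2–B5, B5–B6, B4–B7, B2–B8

No — vertex 5 appears in no bag.

A tree decomposition must satisfy three properties: every vertex lies in some bag; for every edge, both endpoints lie together in some bag; and for every vertex, the bags containing it form a connected subtree. Here vertex 5 appears in no bag, so the decomposition is invalid.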